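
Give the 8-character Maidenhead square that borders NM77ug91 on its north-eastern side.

NM77vg02

Longitude extended square 9; +1 → 10, wraps to 0, carry into subsquare.
Longitude subsquare u = 20; +1 → 21 = v.
Latitude extended square 1; +1 → 2.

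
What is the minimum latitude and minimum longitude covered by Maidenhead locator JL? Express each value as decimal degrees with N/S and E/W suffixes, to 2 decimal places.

20.00° N, 0.00° E

Field J=9, L=11: +9·20° lon, +11·10° lat → SW at lon 0°, lat 20°.
latitude 20.00° N, longitude 0.00° E.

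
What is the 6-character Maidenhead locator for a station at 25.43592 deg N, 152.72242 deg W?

BL35pk

Offset from 180°W / 90°S: lon 27.2776°, lat 115.4359°.
Field (20°×10°, letters A–R): 27.2776/20 → 1 → B, 115.4359/10 → 11 → L; chars BL.
Square (2°×1°, digits 0–9): 7.2776/2 → 3, 5.4359/1 → 5; chars 35.
Subsquare (5′×2.5′, letters a–x): 1.2776/0.0833333 → 15 → p, 0.4359/0.0416667 → 10 → k; chars pk.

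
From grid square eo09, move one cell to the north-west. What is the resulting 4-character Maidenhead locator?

Longitude square 0; −1 → -1, wraps to 9, carry into field.
Longitude field E = 4; −1 → 3 = D.
Latitude square 9; +1 → 10, wraps to 0, carry into field.
Latitude field O = 14; +1 → 15 = P.

DP90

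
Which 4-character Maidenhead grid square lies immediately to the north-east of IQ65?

IQ76

Longitude square 6; +1 → 7.
Latitude square 5; +1 → 6.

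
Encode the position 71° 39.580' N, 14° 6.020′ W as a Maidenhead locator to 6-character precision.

IQ21wp

Shift to the Maidenhead origin (180°W, 90°S): lon 165.8997, lat 161.6597.
Field: 165.8997/20 → 8 → I, 161.6597/10 → 16 → Q; chars IQ.
Square: 5.8997/2 → 2, 1.6597/1 → 1; chars 21.
Subsquare: 1.8997/0.0833333 → 22 → w, 0.6597/0.0416667 → 15 → p; chars wp.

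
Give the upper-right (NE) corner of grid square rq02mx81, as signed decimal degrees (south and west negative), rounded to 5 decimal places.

72.96667, 161.07500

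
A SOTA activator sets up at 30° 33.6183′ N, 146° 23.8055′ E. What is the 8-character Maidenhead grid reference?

QM30en74

Add 180° to longitude and 90° to latitude: 326.39676, 120.56030.
Field: 326.39676/20 → 16 → Q, 120.56030/10 → 12 → M; chars QM.
Square: 6.39676/2 → 3, 0.56030/1 → 0; chars 30.
Subsquare: 0.39676/0.0833333 → 4 → e, 0.56030/0.0416667 → 13 → n; chars en.
Extended square: 0.06342/0.00833333 → 7, 0.01864/0.00416667 → 4; chars 74.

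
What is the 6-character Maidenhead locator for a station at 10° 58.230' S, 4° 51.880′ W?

Shift to the Maidenhead origin (180°W, 90°S): lon 175.1353, lat 79.0295.
Field: lon ⌊175.1353/20⌋ = 8 → I; lat ⌊79.0295/10⌋ = 7 → H.
Square: lon ⌊15.1353/2⌋ = 7; lat ⌊9.0295/1⌋ = 9.
Subsquare: lon ⌊1.1353/0.0833333⌋ = 13 → n; lat ⌊0.0295/0.0416667⌋ = 0 → a.

IH79na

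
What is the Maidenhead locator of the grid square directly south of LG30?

LF39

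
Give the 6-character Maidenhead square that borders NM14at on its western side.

NM04xt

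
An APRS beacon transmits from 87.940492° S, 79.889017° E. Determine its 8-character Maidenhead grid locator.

MA92wb64

Offset from 180°W / 90°S: lon 259.88902°, lat 2.05951°.
Field (20°×10°, letters A–R): lon ⌊259.88902/20⌋ = 12 → M; lat ⌊2.05951/10⌋ = 0 → A.
Square (2°×1°, digits 0–9): lon ⌊19.88902/2⌋ = 9; lat ⌊2.05951/1⌋ = 2.
Subsquare (5′×2.5′, letters a–x): lon ⌊1.88902/0.0833333⌋ = 22 → w; lat ⌊0.05951/0.0416667⌋ = 1 → b.
Extended square (30″×15″, digits 0–9): lon ⌊0.05568/0.00833333⌋ = 6; lat ⌊0.01784/0.00416667⌋ = 4.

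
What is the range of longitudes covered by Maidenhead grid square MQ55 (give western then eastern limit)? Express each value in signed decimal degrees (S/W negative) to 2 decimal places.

70.00, 72.00

Field M=12, Q=16: +12·20° lon, +16·10° lat → SW at lon 60°, lat 70°.
Square 5, 5: +5·2° lon, +5·1° lat → SW at lon 70°, lat 75°.
Cell spans 2° lon × 1° lat.
west 70.00, east 72.00.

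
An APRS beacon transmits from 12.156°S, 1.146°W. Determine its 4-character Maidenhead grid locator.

Shift to the Maidenhead origin (180°W, 90°S): lon 178.85, lat 77.84.
Field (20°×10°, letters A–R): 178.85/20 → 8 → I, 77.84/10 → 7 → H; chars IH.
Square (2°×1°, digits 0–9): 18.85/2 → 9, 7.84/1 → 7; chars 97.

IH97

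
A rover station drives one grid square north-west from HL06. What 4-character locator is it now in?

Longitude square 0; −1 → -1, wraps to 9, carry into field.
Longitude field H = 7; −1 → 6 = G.
Latitude square 6; +1 → 7.

GL97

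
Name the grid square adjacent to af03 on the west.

RF93

Longitude square 0; −1 → -1, wraps to 9, carry into field.
Longitude field A = 0; −1 → -1, wraps to 17 = R, wrapping around the antimeridian.
The latitude characters are unchanged.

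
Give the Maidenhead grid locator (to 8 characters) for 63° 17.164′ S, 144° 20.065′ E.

QC26er01

Offset from 180°W / 90°S: lon 324.33442°, lat 26.71393°.
Field: lon ⌊324.33442/20⌋ = 16 → Q; lat ⌊26.71393/10⌋ = 2 → C.
Square: lon ⌊4.33442/2⌋ = 2; lat ⌊6.71393/1⌋ = 6.
Subsquare: lon ⌊0.33442/0.0833333⌋ = 4 → e; lat ⌊0.71393/0.0416667⌋ = 17 → r.
Extended square: lon ⌊0.00108/0.00833333⌋ = 0; lat ⌊0.00560/0.00416667⌋ = 1.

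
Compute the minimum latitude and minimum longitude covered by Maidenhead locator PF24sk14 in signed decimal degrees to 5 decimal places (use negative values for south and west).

-35.56667, 125.50833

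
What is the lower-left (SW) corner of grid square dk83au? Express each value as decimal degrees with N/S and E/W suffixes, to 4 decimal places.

13.8333° N, 104.0000° W

Field D=3, K=10: +3·20° lon, +10·10° lat → SW at lon -120°, lat 10°.
Square 8, 3: +8·2° lon, +3·1° lat → SW at lon -104°, lat 13°.
Subsquare a=0, u=20: +0·0.0833333° lon, +20·0.0416667° lat → SW at lon -104°, lat 13.8333°.
latitude 13.8333° N, longitude 104.0000° W.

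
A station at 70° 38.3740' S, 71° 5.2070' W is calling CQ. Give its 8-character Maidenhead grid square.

Shift to the Maidenhead origin (180°W, 90°S): lon 108.91322, lat 19.36043.
Field (20°×10°, letters A–R): 108.91322/20 → 5 → F, 19.36043/10 → 1 → B; chars FB.
Square (2°×1°, digits 0–9): 8.91322/2 → 4, 9.36043/1 → 9; chars 49.
Subsquare (5′×2.5′, letters a–x): 0.91322/0.0833333 → 10 → k, 0.36043/0.0416667 → 8 → i; chars ki.
Extended square (30″×15″, digits 0–9): 0.07988/0.00833333 → 9, 0.02710/0.00416667 → 6; chars 96.

FB49ki96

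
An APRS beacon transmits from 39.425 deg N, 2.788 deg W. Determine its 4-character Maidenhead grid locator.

Shift to the Maidenhead origin (180°W, 90°S): lon 177.21, lat 129.43.
Field: lon ⌊177.21/20⌋ = 8 → I; lat ⌊129.43/10⌋ = 12 → M.
Square: lon ⌊17.21/2⌋ = 8; lat ⌊9.43/1⌋ = 9.

IM89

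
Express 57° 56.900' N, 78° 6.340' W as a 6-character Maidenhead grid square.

Add 180° to longitude and 90° to latitude: 101.8943, 147.9483.
Field: 101.8943/20 → 5 → F, 147.9483/10 → 14 → O; chars FO.
Square: 1.8943/2 → 0, 7.9483/1 → 7; chars 07.
Subsquare: 1.8943/0.0833333 → 22 → w, 0.9483/0.0416667 → 22 → w; chars ww.

FO07ww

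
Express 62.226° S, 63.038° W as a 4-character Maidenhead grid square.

Offset from 180°W / 90°S: lon 116.96°, lat 27.77°.
Field (20°×10°, letters A–R): 116.96/20 → 5 → F, 27.77/10 → 2 → C; chars FC.
Square (2°×1°, digits 0–9): 16.96/2 → 8, 7.77/1 → 7; chars 87.

FC87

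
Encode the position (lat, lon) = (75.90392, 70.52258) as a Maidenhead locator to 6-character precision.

Shift to the Maidenhead origin (180°W, 90°S): lon 250.5226, lat 165.9039.
Field: lon ⌊250.5226/20⌋ = 12 → M; lat ⌊165.9039/10⌋ = 16 → Q.
Square: lon ⌊10.5226/2⌋ = 5; lat ⌊5.9039/1⌋ = 5.
Subsquare: lon ⌊0.5226/0.0833333⌋ = 6 → g; lat ⌊0.9039/0.0416667⌋ = 21 → v.

MQ55gv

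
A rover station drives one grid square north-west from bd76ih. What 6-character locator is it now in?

Longitude subsquare i = 8; −1 → 7 = h.
Latitude subsquare h = 7; +1 → 8 = i.

BD76hi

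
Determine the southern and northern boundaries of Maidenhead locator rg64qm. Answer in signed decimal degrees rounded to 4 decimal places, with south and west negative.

-25.5000, -25.4583

Field R=17, G=6: +17·20° lon, +6·10° lat → SW at lon 160°, lat -30°.
Square 6, 4: +6·2° lon, +4·1° lat → SW at lon 172°, lat -26°.
Subsquare q=16, m=12: +16·0.0833333° lon, +12·0.0416667° lat → SW at lon 173.333°, lat -25.5°.
Cell spans 0.0833333° lon × 0.0416667° lat.
south -25.5000, north -25.4583.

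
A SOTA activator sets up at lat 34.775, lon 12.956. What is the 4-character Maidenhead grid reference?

Add 180° to longitude and 90° to latitude: 192.96, 124.78.
Field: lon ⌊192.96/20⌋ = 9 → J; lat ⌊124.78/10⌋ = 12 → M.
Square: lon ⌊12.96/2⌋ = 6; lat ⌊4.78/1⌋ = 4.

JM64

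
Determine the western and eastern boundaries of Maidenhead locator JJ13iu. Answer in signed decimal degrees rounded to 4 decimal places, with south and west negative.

2.6667, 2.7500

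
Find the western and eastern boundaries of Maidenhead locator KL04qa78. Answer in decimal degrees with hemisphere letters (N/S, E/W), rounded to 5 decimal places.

Field K=10, L=11: +10·20° lon, +11·10° lat → SW at lon 20°, lat 20°.
Square 0, 4: +0·2° lon, +4·1° lat → SW at lon 20°, lat 24°.
Subsquare q=16, a=0: +16·0.0833333° lon, +0·0.0416667° lat → SW at lon 21.3333°, lat 24°.
Extended square 7, 8: +7·0.00833333° lon, +8·0.00416667° lat → SW at lon 21.3917°, lat 24.0333°.
Cell spans 0.00833333° lon × 0.00416667° lat.
west 21.39167° E, east 21.40000° E.

21.39167° E, 21.40000° E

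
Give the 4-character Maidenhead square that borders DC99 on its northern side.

Latitude square 9; +1 → 10, wraps to 0, carry into field.
Latitude field C = 2; +1 → 3 = D.
The longitude characters are unchanged.

DD90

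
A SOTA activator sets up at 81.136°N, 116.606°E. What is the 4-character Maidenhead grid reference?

OR81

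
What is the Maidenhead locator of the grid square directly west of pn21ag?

Longitude subsquare a = 0; −1 → -1, wraps to 23 = x, carry into square.
Longitude square 2; −1 → 1.
The latitude characters are unchanged.

PN11xg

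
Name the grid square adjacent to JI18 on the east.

Longitude square 1; +1 → 2.
The latitude characters are unchanged.

JI28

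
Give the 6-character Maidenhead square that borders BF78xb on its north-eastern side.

Longitude subsquare x = 23; +1 → 24, wraps to 0 = a, carry into square.
Longitude square 7; +1 → 8.
Latitude subsquare b = 1; +1 → 2 = c.

BF88ac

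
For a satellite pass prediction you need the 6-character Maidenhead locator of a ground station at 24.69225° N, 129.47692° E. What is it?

PL44rq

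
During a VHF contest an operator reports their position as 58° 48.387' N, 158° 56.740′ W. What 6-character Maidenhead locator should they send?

BO08mt

Add 180° to longitude and 90° to latitude: 21.0543, 148.8064.
Field (20°×10°, letters A–R): 21.0543/20 → 1 → B, 148.8064/10 → 14 → O; chars BO.
Square (2°×1°, digits 0–9): 1.0543/2 → 0, 8.8064/1 → 8; chars 08.
Subsquare (5′×2.5′, letters a–x): 1.0543/0.0833333 → 12 → m, 0.8064/0.0416667 → 19 → t; chars mt.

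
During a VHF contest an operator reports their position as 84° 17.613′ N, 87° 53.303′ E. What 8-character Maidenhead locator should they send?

NR34wh60

Add 180° to longitude and 90° to latitude: 267.88838, 174.29355.
Field: 267.88838/20 → 13 → N, 174.29355/10 → 17 → R; chars NR.
Square: 7.88838/2 → 3, 4.29355/1 → 4; chars 34.
Subsquare: 1.88838/0.0833333 → 22 → w, 0.29355/0.0416667 → 7 → h; chars wh.
Extended square: 0.05505/0.00833333 → 6, 0.00188/0.00416667 → 0; chars 60.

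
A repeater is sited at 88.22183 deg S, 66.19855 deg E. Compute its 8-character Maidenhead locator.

MA31cs36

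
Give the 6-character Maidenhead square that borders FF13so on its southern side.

Latitude subsquare o = 14; −1 → 13 = n.
The longitude characters are unchanged.

FF13sn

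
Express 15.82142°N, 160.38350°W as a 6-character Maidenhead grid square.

Add 180° to longitude and 90° to latitude: 19.6165, 105.8214.
Field (20°×10°, letters A–R): 19.6165/20 → 0 → A, 105.8214/10 → 10 → K; chars AK.
Square (2°×1°, digits 0–9): 19.6165/2 → 9, 5.8214/1 → 5; chars 95.
Subsquare (5′×2.5′, letters a–x): 1.6165/0.0833333 → 19 → t, 0.8214/0.0416667 → 19 → t; chars tt.

AK95tt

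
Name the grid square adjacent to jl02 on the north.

JL03

Latitude square 2; +1 → 3.
The longitude characters are unchanged.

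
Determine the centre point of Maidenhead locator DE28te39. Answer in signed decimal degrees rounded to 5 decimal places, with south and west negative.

-41.79375, -114.38750

Field D=3, E=4: +3·20° lon, +4·10° lat → SW at lon -120°, lat -50°.
Square 2, 8: +2·2° lon, +8·1° lat → SW at lon -116°, lat -42°.
Subsquare t=19, e=4: +19·0.0833333° lon, +4·0.0416667° lat → SW at lon -114.417°, lat -41.8333°.
Extended square 3, 9: +3·0.00833333° lon, +9·0.00416667° lat → SW at lon -114.392°, lat -41.7958°.
Cell spans 0.00833333° lon × 0.00416667° lat. Centre is SW corner plus half of each.
latitude -41.79375, longitude -114.38750.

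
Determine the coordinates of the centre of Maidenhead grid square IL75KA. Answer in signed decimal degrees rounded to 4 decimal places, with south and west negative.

25.0208, -5.1250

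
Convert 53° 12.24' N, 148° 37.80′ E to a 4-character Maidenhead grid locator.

QO43

Offset from 180°W / 90°S: lon 328.63°, lat 143.20°.
Field: 328.63/20 → 16 → Q, 143.20/10 → 14 → O; chars QO.
Square: 8.63/2 → 4, 3.20/1 → 3; chars 43.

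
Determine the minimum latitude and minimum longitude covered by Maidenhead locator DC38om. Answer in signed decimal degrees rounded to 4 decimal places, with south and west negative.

Field D=3, C=2: +3·20° lon, +2·10° lat → SW at lon -120°, lat -70°.
Square 3, 8: +3·2° lon, +8·1° lat → SW at lon -114°, lat -62°.
Subsquare o=14, m=12: +14·0.0833333° lon, +12·0.0416667° lat → SW at lon -112.833°, lat -61.5°.
latitude -61.5000, longitude -112.8333.

-61.5000, -112.8333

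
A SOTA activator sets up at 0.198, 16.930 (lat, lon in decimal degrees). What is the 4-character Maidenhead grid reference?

Offset from 180°W / 90°S: lon 196.93°, lat 90.20°.
Field (20°×10°, letters A–R): 196.93/20 → 9 → J, 90.20/10 → 9 → J; chars JJ.
Square (2°×1°, digits 0–9): 16.93/2 → 8, 0.20/1 → 0; chars 80.

JJ80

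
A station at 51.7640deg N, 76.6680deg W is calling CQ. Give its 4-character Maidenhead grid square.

Shift to the Maidenhead origin (180°W, 90°S): lon 103.33, lat 141.76.
Field: 103.33/20 → 5 → F, 141.76/10 → 14 → O; chars FO.
Square: 3.33/2 → 1, 1.76/1 → 1; chars 11.

FO11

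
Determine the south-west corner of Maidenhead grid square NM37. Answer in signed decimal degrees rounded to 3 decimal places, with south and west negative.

37.000, 86.000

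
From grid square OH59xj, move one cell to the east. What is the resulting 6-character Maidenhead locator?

Longitude subsquare x = 23; +1 → 24, wraps to 0 = a, carry into square.
Longitude square 5; +1 → 6.
The latitude characters are unchanged.

OH69aj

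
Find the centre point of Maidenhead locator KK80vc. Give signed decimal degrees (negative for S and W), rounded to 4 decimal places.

Field K=10, K=10: +10·20° lon, +10·10° lat → SW at lon 20°, lat 10°.
Square 8, 0: +8·2° lon, +0·1° lat → SW at lon 36°, lat 10°.
Subsquare v=21, c=2: +21·0.0833333° lon, +2·0.0416667° lat → SW at lon 37.75°, lat 10.0833°.
Cell spans 0.0833333° lon × 0.0416667° lat. Centre is SW corner plus half of each.
latitude 10.1042, longitude 37.7917.

10.1042, 37.7917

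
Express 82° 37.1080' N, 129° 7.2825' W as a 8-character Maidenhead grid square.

Shift to the Maidenhead origin (180°W, 90°S): lon 50.87862, lat 172.61847.
Field: lon ⌊50.87862/20⌋ = 2 → C; lat ⌊172.61847/10⌋ = 17 → R.
Square: lon ⌊10.87862/2⌋ = 5; lat ⌊2.61847/1⌋ = 2.
Subsquare: lon ⌊0.87862/0.0833333⌋ = 10 → k; lat ⌊0.61847/0.0416667⌋ = 14 → o.
Extended square: lon ⌊0.04529/0.00833333⌋ = 5; lat ⌊0.03513/0.00416667⌋ = 8.

CR52ko58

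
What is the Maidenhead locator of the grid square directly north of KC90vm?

KC90vn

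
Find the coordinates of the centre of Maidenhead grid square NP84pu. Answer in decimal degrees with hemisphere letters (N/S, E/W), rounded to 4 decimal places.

64.8542° N, 97.2917° E

Field N=13, P=15: +13·20° lon, +15·10° lat → SW at lon 80°, lat 60°.
Square 8, 4: +8·2° lon, +4·1° lat → SW at lon 96°, lat 64°.
Subsquare p=15, u=20: +15·0.0833333° lon, +20·0.0416667° lat → SW at lon 97.25°, lat 64.8333°.
Cell spans 0.0833333° lon × 0.0416667° lat. Centre is SW corner plus half of each.
latitude 64.8542° N, longitude 97.2917° E.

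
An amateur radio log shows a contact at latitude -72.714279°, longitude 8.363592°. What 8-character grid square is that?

JB47eg38

Offset from 180°W / 90°S: lon 188.36359°, lat 17.28572°.
Field (20°×10°, letters A–R): 188.36359/20 → 9 → J, 17.28572/10 → 1 → B; chars JB.
Square (2°×1°, digits 0–9): 8.36359/2 → 4, 7.28572/1 → 7; chars 47.
Subsquare (5′×2.5′, letters a–x): 0.36359/0.0833333 → 4 → e, 0.28572/0.0416667 → 6 → g; chars eg.
Extended square (30″×15″, digits 0–9): 0.03026/0.00833333 → 3, 0.03572/0.00416667 → 8; chars 38.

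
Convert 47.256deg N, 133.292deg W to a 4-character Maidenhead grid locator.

Offset from 180°W / 90°S: lon 46.71°, lat 137.26°.
Field (20°×10°, letters A–R): 46.71/20 → 2 → C, 137.26/10 → 13 → N; chars CN.
Square (2°×1°, digits 0–9): 6.71/2 → 3, 7.26/1 → 7; chars 37.

CN37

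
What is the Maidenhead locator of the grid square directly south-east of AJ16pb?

Longitude subsquare p = 15; +1 → 16 = q.
Latitude subsquare b = 1; −1 → 0 = a.

AJ16qa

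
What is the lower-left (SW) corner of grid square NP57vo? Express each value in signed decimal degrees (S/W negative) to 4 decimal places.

Field N=13, P=15: +13·20° lon, +15·10° lat → SW at lon 80°, lat 60°.
Square 5, 7: +5·2° lon, +7·1° lat → SW at lon 90°, lat 67°.
Subsquare v=21, o=14: +21·0.0833333° lon, +14·0.0416667° lat → SW at lon 91.75°, lat 67.5833°.
latitude 67.5833, longitude 91.7500.

67.5833, 91.7500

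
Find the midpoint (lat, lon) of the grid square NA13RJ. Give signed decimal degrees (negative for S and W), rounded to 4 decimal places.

-86.6042, 83.4583

Field N=13, A=0: +13·20° lon, +0·10° lat → SW at lon 80°, lat -90°.
Square 1, 3: +1·2° lon, +3·1° lat → SW at lon 82°, lat -87°.
Subsquare r=17, j=9: +17·0.0833333° lon, +9·0.0416667° lat → SW at lon 83.4167°, lat -86.625°.
Cell spans 0.0833333° lon × 0.0416667° lat. Centre is SW corner plus half of each.
latitude -86.6042, longitude 83.4583.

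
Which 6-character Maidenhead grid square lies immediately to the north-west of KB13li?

KB13kj

Longitude subsquare l = 11; −1 → 10 = k.
Latitude subsquare i = 8; +1 → 9 = j.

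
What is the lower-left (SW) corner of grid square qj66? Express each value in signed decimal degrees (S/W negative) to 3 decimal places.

Field Q=16, J=9: +16·20° lon, +9·10° lat → SW at lon 140°, lat 0°.
Square 6, 6: +6·2° lon, +6·1° lat → SW at lon 152°, lat 6°.
latitude 6.000, longitude 152.000.

6.000, 152.000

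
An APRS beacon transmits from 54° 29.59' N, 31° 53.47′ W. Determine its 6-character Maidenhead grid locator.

HO44bl

Shift to the Maidenhead origin (180°W, 90°S): lon 148.1088, lat 144.4932.
Field: 148.1088/20 → 7 → H, 144.4932/10 → 14 → O; chars HO.
Square: 8.1088/2 → 4, 4.4932/1 → 4; chars 44.
Subsquare: 0.1088/0.0833333 → 1 → b, 0.4932/0.0416667 → 11 → l; chars bl.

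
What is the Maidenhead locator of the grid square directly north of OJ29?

OK20

Latitude square 9; +1 → 10, wraps to 0, carry into field.
Latitude field J = 9; +1 → 10 = K.
The longitude characters are unchanged.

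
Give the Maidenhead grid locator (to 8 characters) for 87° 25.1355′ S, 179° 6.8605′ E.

RA92nn39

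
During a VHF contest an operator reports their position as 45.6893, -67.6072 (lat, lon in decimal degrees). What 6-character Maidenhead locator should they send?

FN65eq

Add 180° to longitude and 90° to latitude: 112.3928, 135.6893.
Field: lon ⌊112.3928/20⌋ = 5 → F; lat ⌊135.6893/10⌋ = 13 → N.
Square: lon ⌊12.3928/2⌋ = 6; lat ⌊5.6893/1⌋ = 5.
Subsquare: lon ⌊0.3928/0.0833333⌋ = 4 → e; lat ⌊0.6893/0.0416667⌋ = 16 → q.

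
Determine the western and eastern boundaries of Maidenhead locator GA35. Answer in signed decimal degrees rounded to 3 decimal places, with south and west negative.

-54.000, -52.000

Field G=6, A=0: +6·20° lon, +0·10° lat → SW at lon -60°, lat -90°.
Square 3, 5: +3·2° lon, +5·1° lat → SW at lon -54°, lat -85°.
Cell spans 2° lon × 1° lat.
west -54.000, east -52.000.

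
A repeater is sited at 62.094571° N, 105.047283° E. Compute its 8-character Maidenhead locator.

OP22mc52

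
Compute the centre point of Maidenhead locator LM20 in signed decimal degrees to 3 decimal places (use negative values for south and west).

30.500, 45.000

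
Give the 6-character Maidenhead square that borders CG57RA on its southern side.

Latitude subsquare a = 0; −1 → -1, wraps to 23 = x, carry into square.
Latitude square 7; −1 → 6.
The longitude characters are unchanged.

CG56rx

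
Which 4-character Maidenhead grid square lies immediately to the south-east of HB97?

Longitude square 9; +1 → 10, wraps to 0, carry into field.
Longitude field H = 7; +1 → 8 = I.
Latitude square 7; −1 → 6.

IB06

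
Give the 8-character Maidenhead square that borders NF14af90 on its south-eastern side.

NF14be09

Longitude extended square 9; +1 → 10, wraps to 0, carry into subsquare.
Longitude subsquare a = 0; +1 → 1 = b.
Latitude extended square 0; −1 → -1, wraps to 9, carry into subsquare.
Latitude subsquare f = 5; −1 → 4 = e.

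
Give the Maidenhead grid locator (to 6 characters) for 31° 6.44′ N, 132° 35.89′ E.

PM61hc

Add 180° to longitude and 90° to latitude: 312.5982, 121.1073.
Field: 312.5982/20 → 15 → P, 121.1073/10 → 12 → M; chars PM.
Square: 12.5982/2 → 6, 1.1073/1 → 1; chars 61.
Subsquare: 0.5982/0.0833333 → 7 → h, 0.1073/0.0416667 → 2 → c; chars hc.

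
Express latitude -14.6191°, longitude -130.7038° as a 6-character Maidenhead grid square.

CH45pj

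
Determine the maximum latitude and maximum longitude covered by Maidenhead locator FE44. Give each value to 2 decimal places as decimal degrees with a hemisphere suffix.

45.00° S, 70.00° W

Field F=5, E=4: +5·20° lon, +4·10° lat → SW at lon -80°, lat -50°.
Square 4, 4: +4·2° lon, +4·1° lat → SW at lon -72°, lat -46°.
Cell spans 2° lon × 1° lat. NE corner is SW corner plus one full cell.
latitude 45.00° S, longitude 70.00° W.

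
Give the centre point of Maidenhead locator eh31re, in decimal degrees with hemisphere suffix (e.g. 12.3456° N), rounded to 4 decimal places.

Field E=4, H=7: +4·20° lon, +7·10° lat → SW at lon -100°, lat -20°.
Square 3, 1: +3·2° lon, +1·1° lat → SW at lon -94°, lat -19°.
Subsquare r=17, e=4: +17·0.0833333° lon, +4·0.0416667° lat → SW at lon -92.5833°, lat -18.8333°.
Cell spans 0.0833333° lon × 0.0416667° lat. Centre is SW corner plus half of each.
latitude 18.8125° S, longitude 92.5417° W.

18.8125° S, 92.5417° W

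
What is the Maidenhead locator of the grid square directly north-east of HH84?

HH95

Longitude square 8; +1 → 9.
Latitude square 4; +1 → 5.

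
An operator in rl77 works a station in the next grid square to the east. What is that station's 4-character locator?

RL87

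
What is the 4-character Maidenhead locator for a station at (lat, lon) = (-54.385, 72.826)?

MD65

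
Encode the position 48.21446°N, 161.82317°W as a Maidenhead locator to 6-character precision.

AN98cf

Add 180° to longitude and 90° to latitude: 18.1768, 138.2145.
Field: lon ⌊18.1768/20⌋ = 0 → A; lat ⌊138.2145/10⌋ = 13 → N.
Square: lon ⌊18.1768/2⌋ = 9; lat ⌊8.2145/1⌋ = 8.
Subsquare: lon ⌊0.1768/0.0833333⌋ = 2 → c; lat ⌊0.2145/0.0416667⌋ = 5 → f.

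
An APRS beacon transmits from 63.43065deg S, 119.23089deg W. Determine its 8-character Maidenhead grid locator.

Add 180° to longitude and 90° to latitude: 60.76911, 26.56935.
Field: 60.76911/20 → 3 → D, 26.56935/10 → 2 → C; chars DC.
Square: 0.76911/2 → 0, 6.56935/1 → 6; chars 06.
Subsquare: 0.76911/0.0833333 → 9 → j, 0.56935/0.0416667 → 13 → n; chars jn.
Extended square: 0.01911/0.00833333 → 2, 0.02768/0.00416667 → 6; chars 26.

DC06jn26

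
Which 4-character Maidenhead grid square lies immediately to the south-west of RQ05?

Longitude square 0; −1 → -1, wraps to 9, carry into field.
Longitude field R = 17; −1 → 16 = Q.
Latitude square 5; −1 → 4.

QQ94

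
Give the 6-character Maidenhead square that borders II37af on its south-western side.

II27xe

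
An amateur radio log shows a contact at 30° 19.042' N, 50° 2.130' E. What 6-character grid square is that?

Offset from 180°W / 90°S: lon 230.0355°, lat 120.3174°.
Field: 230.0355/20 → 11 → L, 120.3174/10 → 12 → M; chars LM.
Square: 10.0355/2 → 5, 0.3174/1 → 0; chars 50.
Subsquare: 0.0355/0.0833333 → 0 → a, 0.3174/0.0416667 → 7 → h; chars ah.

LM50ah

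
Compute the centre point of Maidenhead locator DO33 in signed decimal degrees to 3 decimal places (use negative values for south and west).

Field D=3, O=14: +3·20° lon, +14·10° lat → SW at lon -120°, lat 50°.
Square 3, 3: +3·2° lon, +3·1° lat → SW at lon -114°, lat 53°.
Cell spans 2° lon × 1° lat. Centre is SW corner plus half of each.
latitude 53.500, longitude -113.000.

53.500, -113.000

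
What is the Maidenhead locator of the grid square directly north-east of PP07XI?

PP17aj

Longitude subsquare x = 23; +1 → 24, wraps to 0 = a, carry into square.
Longitude square 0; +1 → 1.
Latitude subsquare i = 8; +1 → 9 = j.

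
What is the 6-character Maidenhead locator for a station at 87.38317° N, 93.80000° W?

Offset from 180°W / 90°S: lon 86.2000°, lat 177.3832°.
Field: lon ⌊86.2000/20⌋ = 4 → E; lat ⌊177.3832/10⌋ = 17 → R.
Square: lon ⌊6.2000/2⌋ = 3; lat ⌊7.3832/1⌋ = 7.
Subsquare: lon ⌊0.2000/0.0833333⌋ = 2 → c; lat ⌊0.3832/0.0416667⌋ = 9 → j.

ER37cj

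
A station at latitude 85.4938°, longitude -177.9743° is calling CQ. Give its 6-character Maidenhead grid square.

Shift to the Maidenhead origin (180°W, 90°S): lon 2.0257, lat 175.4938.
Field: lon ⌊2.0257/20⌋ = 0 → A; lat ⌊175.4938/10⌋ = 17 → R.
Square: lon ⌊2.0257/2⌋ = 1; lat ⌊5.4938/1⌋ = 5.
Subsquare: lon ⌊0.0257/0.0833333⌋ = 0 → a; lat ⌊0.4938/0.0416667⌋ = 11 → l.

AR15al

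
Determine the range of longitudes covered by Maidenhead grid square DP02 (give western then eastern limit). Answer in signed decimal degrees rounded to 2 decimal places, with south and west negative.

Field D=3, P=15: +3·20° lon, +15·10° lat → SW at lon -120°, lat 60°.
Square 0, 2: +0·2° lon, +2·1° lat → SW at lon -120°, lat 62°.
Cell spans 2° lon × 1° lat.
west -120.00, east -118.00.

-120.00, -118.00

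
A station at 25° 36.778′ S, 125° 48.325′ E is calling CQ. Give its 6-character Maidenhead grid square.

PG24vj

Shift to the Maidenhead origin (180°W, 90°S): lon 305.8054, lat 64.3870.
Field: 305.8054/20 → 15 → P, 64.3870/10 → 6 → G; chars PG.
Square: 5.8054/2 → 2, 4.3870/1 → 4; chars 24.
Subsquare: 1.8054/0.0833333 → 21 → v, 0.3870/0.0416667 → 9 → j; chars vj.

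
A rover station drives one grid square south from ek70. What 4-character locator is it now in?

EJ79

Latitude square 0; −1 → -1, wraps to 9, carry into field.
Latitude field K = 10; −1 → 9 = J.
The longitude characters are unchanged.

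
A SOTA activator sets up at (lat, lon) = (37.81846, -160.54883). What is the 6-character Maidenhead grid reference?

Add 180° to longitude and 90° to latitude: 19.4512, 127.8185.
Field: lon ⌊19.4512/20⌋ = 0 → A; lat ⌊127.8185/10⌋ = 12 → M.
Square: lon ⌊19.4512/2⌋ = 9; lat ⌊7.8185/1⌋ = 7.
Subsquare: lon ⌊1.4512/0.0833333⌋ = 17 → r; lat ⌊0.8185/0.0416667⌋ = 19 → t.

AM97rt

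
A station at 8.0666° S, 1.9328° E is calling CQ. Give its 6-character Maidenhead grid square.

JI01xw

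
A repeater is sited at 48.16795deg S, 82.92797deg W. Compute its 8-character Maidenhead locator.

EE81mt89

Add 180° to longitude and 90° to latitude: 97.07203, 41.83205.
Field: lon ⌊97.07203/20⌋ = 4 → E; lat ⌊41.83205/10⌋ = 4 → E.
Square: lon ⌊17.07203/2⌋ = 8; lat ⌊1.83205/1⌋ = 1.
Subsquare: lon ⌊1.07203/0.0833333⌋ = 12 → m; lat ⌊0.83205/0.0416667⌋ = 19 → t.
Extended square: lon ⌊0.07203/0.00833333⌋ = 8; lat ⌊0.04038/0.00416667⌋ = 9.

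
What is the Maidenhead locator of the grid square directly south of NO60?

NN69

Latitude square 0; −1 → -1, wraps to 9, carry into field.
Latitude field O = 14; −1 → 13 = N.
The longitude characters are unchanged.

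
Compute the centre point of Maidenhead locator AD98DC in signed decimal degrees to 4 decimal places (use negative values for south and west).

Field A=0, D=3: +0·20° lon, +3·10° lat → SW at lon -180°, lat -60°.
Square 9, 8: +9·2° lon, +8·1° lat → SW at lon -162°, lat -52°.
Subsquare d=3, c=2: +3·0.0833333° lon, +2·0.0416667° lat → SW at lon -161.75°, lat -51.9167°.
Cell spans 0.0833333° lon × 0.0416667° lat. Centre is SW corner plus half of each.
latitude -51.8958, longitude -161.7083.

-51.8958, -161.7083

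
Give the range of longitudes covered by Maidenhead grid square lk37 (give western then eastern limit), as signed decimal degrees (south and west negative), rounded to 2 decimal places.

46.00, 48.00

Field L=11, K=10: +11·20° lon, +10·10° lat → SW at lon 40°, lat 10°.
Square 3, 7: +3·2° lon, +7·1° lat → SW at lon 46°, lat 17°.
Cell spans 2° lon × 1° lat.
west 46.00, east 48.00.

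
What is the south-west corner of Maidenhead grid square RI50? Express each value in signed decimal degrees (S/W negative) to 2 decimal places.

-10.00, 170.00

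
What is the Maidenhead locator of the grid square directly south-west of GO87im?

GO87hl

Longitude subsquare i = 8; −1 → 7 = h.
Latitude subsquare m = 12; −1 → 11 = l.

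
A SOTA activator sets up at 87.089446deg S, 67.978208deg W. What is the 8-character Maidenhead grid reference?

Offset from 180°W / 90°S: lon 112.02179°, lat 2.91055°.
Field: lon ⌊112.02179/20⌋ = 5 → F; lat ⌊2.91055/10⌋ = 0 → A.
Square: lon ⌊12.02179/2⌋ = 6; lat ⌊2.91055/1⌋ = 2.
Subsquare: lon ⌊0.02179/0.0833333⌋ = 0 → a; lat ⌊0.91055/0.0416667⌋ = 21 → v.
Extended square: lon ⌊0.02179/0.00833333⌋ = 2; lat ⌊0.03555/0.00416667⌋ = 8.

FA62av28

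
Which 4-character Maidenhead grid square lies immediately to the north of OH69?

Latitude square 9; +1 → 10, wraps to 0, carry into field.
Latitude field H = 7; +1 → 8 = I.
The longitude characters are unchanged.

OI60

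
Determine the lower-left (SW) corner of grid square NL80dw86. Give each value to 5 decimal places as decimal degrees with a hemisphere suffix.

Field N=13, L=11: +13·20° lon, +11·10° lat → SW at lon 80°, lat 20°.
Square 8, 0: +8·2° lon, +0·1° lat → SW at lon 96°, lat 20°.
Subsquare d=3, w=22: +3·0.0833333° lon, +22·0.0416667° lat → SW at lon 96.25°, lat 20.9167°.
Extended square 8, 6: +8·0.00833333° lon, +6·0.00416667° lat → SW at lon 96.3167°, lat 20.9417°.
latitude 20.94167° N, longitude 96.31667° E.

20.94167° N, 96.31667° E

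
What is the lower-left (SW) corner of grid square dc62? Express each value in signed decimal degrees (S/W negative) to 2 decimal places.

Field D=3, C=2: +3·20° lon, +2·10° lat → SW at lon -120°, lat -70°.
Square 6, 2: +6·2° lon, +2·1° lat → SW at lon -108°, lat -68°.
latitude -68.00, longitude -108.00.

-68.00, -108.00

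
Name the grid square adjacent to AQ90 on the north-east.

BQ01

Longitude square 9; +1 → 10, wraps to 0, carry into field.
Longitude field A = 0; +1 → 1 = B.
Latitude square 0; +1 → 1.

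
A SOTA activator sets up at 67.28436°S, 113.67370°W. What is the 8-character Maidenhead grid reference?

Add 180° to longitude and 90° to latitude: 66.32630, 22.71564.
Field (20°×10°, letters A–R): lon ⌊66.32630/20⌋ = 3 → D; lat ⌊22.71564/10⌋ = 2 → C.
Square (2°×1°, digits 0–9): lon ⌊6.32630/2⌋ = 3; lat ⌊2.71564/1⌋ = 2.
Subsquare (5′×2.5′, letters a–x): lon ⌊0.32630/0.0833333⌋ = 3 → d; lat ⌊0.71564/0.0416667⌋ = 17 → r.
Extended square (30″×15″, digits 0–9): lon ⌊0.07630/0.00833333⌋ = 9; lat ⌊0.00731/0.00416667⌋ = 1.

DC32dr91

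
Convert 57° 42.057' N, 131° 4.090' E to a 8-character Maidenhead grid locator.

Add 180° to longitude and 90° to latitude: 311.06817, 147.70095.
Field: lon ⌊311.06817/20⌋ = 15 → P; lat ⌊147.70095/10⌋ = 14 → O.
Square: lon ⌊11.06817/2⌋ = 5; lat ⌊7.70095/1⌋ = 7.
Subsquare: lon ⌊1.06817/0.0833333⌋ = 12 → m; lat ⌊0.70095/0.0416667⌋ = 16 → q.
Extended square: lon ⌊0.06817/0.00833333⌋ = 8; lat ⌊0.03428/0.00416667⌋ = 8.

PO57mq88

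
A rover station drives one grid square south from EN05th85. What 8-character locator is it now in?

Latitude extended square 5; −1 → 4.
The longitude characters are unchanged.

EN05th84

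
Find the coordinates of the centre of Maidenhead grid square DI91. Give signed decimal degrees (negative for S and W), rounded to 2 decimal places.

-8.50, -101.00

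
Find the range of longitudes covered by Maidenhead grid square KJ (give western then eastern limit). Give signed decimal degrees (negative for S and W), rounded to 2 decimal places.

Field K=10, J=9: +10·20° lon, +9·10° lat → SW at lon 20°, lat 0°.
Cell spans 20° lon × 10° lat.
west 20.00, east 40.00.

20.00, 40.00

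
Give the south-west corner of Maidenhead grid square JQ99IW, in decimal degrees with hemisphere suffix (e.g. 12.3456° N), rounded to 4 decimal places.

Field J=9, Q=16: +9·20° lon, +16·10° lat → SW at lon 0°, lat 70°.
Square 9, 9: +9·2° lon, +9·1° lat → SW at lon 18°, lat 79°.
Subsquare i=8, w=22: +8·0.0833333° lon, +22·0.0416667° lat → SW at lon 18.6667°, lat 79.9167°.
latitude 79.9167° N, longitude 18.6667° E.

79.9167° N, 18.6667° E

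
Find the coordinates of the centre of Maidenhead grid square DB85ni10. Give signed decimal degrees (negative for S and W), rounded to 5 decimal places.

-74.66458, -102.90417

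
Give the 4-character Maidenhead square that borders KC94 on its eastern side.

Longitude square 9; +1 → 10, wraps to 0, carry into field.
Longitude field K = 10; +1 → 11 = L.
The latitude characters are unchanged.

LC04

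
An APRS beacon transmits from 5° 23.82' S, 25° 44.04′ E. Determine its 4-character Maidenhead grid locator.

KI24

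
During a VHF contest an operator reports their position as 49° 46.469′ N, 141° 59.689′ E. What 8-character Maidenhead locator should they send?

Shift to the Maidenhead origin (180°W, 90°S): lon 321.99482, lat 139.77448.
Field: 321.99482/20 → 16 → Q, 139.77448/10 → 13 → N; chars QN.
Square: 1.99482/2 → 0, 9.77448/1 → 9; chars 09.
Subsquare: 1.99482/0.0833333 → 23 → x, 0.77448/0.0416667 → 18 → s; chars xs.
Extended square: 0.07815/0.00833333 → 9, 0.02448/0.00416667 → 5; chars 95.

QN09xs95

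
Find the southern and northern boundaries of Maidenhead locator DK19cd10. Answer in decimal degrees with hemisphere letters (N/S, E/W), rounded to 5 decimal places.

Field D=3, K=10: +3·20° lon, +10·10° lat → SW at lon -120°, lat 10°.
Square 1, 9: +1·2° lon, +9·1° lat → SW at lon -118°, lat 19°.
Subsquare c=2, d=3: +2·0.0833333° lon, +3·0.0416667° lat → SW at lon -117.833°, lat 19.125°.
Extended square 1, 0: +1·0.00833333° lon, +0·0.00416667° lat → SW at lon -117.825°, lat 19.125°.
Cell spans 0.00833333° lon × 0.00416667° lat.
south 19.12500° N, north 19.12917° N.

19.12500° N, 19.12917° N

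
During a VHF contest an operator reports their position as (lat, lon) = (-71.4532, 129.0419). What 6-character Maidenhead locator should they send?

PB48mn

Offset from 180°W / 90°S: lon 309.0419°, lat 18.5468°.
Field: lon ⌊309.0419/20⌋ = 15 → P; lat ⌊18.5468/10⌋ = 1 → B.
Square: lon ⌊9.0419/2⌋ = 4; lat ⌊8.5468/1⌋ = 8.
Subsquare: lon ⌊1.0419/0.0833333⌋ = 12 → m; lat ⌊0.5468/0.0416667⌋ = 13 → n.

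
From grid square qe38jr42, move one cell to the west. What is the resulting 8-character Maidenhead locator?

Longitude extended square 4; −1 → 3.
The latitude characters are unchanged.

QE38jr32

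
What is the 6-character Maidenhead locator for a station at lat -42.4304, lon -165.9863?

Shift to the Maidenhead origin (180°W, 90°S): lon 14.0137, lat 47.5696.
Field: 14.0137/20 → 0 → A, 47.5696/10 → 4 → E; chars AE.
Square: 14.0137/2 → 7, 7.5696/1 → 7; chars 77.
Subsquare: 0.0137/0.0833333 → 0 → a, 0.5696/0.0416667 → 13 → n; chars an.

AE77an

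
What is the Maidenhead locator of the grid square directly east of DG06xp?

Longitude subsquare x = 23; +1 → 24, wraps to 0 = a, carry into square.
Longitude square 0; +1 → 1.
The latitude characters are unchanged.

DG16ap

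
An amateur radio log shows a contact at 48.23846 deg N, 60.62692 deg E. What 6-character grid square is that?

MN08hf

Offset from 180°W / 90°S: lon 240.6269°, lat 138.2385°.
Field (20°×10°, letters A–R): lon ⌊240.6269/20⌋ = 12 → M; lat ⌊138.2385/10⌋ = 13 → N.
Square (2°×1°, digits 0–9): lon ⌊0.6269/2⌋ = 0; lat ⌊8.2385/1⌋ = 8.
Subsquare (5′×2.5′, letters a–x): lon ⌊0.6269/0.0833333⌋ = 7 → h; lat ⌊0.2385/0.0416667⌋ = 5 → f.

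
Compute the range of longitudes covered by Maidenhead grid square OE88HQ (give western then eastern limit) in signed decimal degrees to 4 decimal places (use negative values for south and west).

Field O=14, E=4: +14·20° lon, +4·10° lat → SW at lon 100°, lat -50°.
Square 8, 8: +8·2° lon, +8·1° lat → SW at lon 116°, lat -42°.
Subsquare h=7, q=16: +7·0.0833333° lon, +16·0.0416667° lat → SW at lon 116.583°, lat -41.3333°.
Cell spans 0.0833333° lon × 0.0416667° lat.
west 116.5833, east 116.6667.

116.5833, 116.6667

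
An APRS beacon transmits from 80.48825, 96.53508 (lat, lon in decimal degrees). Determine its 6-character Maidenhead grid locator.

NR80gl

Offset from 180°W / 90°S: lon 276.5351°, lat 170.4882°.
Field: 276.5351/20 → 13 → N, 170.4882/10 → 17 → R; chars NR.
Square: 16.5351/2 → 8, 0.4882/1 → 0; chars 80.
Subsquare: 0.5351/0.0833333 → 6 → g, 0.4882/0.0416667 → 11 → l; chars gl.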